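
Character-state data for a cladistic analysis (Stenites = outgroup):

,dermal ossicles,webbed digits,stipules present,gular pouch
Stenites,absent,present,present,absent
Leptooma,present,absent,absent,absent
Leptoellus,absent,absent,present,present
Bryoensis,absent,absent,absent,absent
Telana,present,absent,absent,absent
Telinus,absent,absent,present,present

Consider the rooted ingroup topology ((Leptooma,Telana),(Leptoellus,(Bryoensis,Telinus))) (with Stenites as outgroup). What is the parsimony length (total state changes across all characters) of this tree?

6

Map each character onto ((Leptooma,Telana),(Leptoellus,(Bryoensis,Telinus))) (rooted by Stenites) and count the minimum state changes it requires (Fitch parsimony):
dermal ossicles: 1; webbed digits: 1; stipules present: 2; gular pouch: 2.
Total tree length = 6.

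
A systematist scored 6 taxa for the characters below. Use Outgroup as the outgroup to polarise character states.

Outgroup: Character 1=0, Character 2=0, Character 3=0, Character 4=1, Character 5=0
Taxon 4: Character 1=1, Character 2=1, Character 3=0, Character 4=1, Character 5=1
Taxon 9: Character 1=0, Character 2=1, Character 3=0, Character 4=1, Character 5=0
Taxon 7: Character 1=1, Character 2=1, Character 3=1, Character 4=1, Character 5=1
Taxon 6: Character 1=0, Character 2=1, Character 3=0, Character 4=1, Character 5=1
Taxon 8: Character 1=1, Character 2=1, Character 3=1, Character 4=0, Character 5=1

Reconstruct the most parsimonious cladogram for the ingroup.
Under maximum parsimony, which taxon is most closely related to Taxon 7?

Character polarity is set by the outgroup: the derived state is whichever differs from the outgroup's state, so for Character 4 the derived state is '0', and for the remaining characters it is '1'.
Only Taxon 4, Taxon 7, and Taxon 8 show the derived state '1' for Character 1, supporting them as a clade.
Character 2 (derived state '1') is shared by all ingroup taxa — unites the whole ingroup.
Character 3: derived state '1' in Taxon 7 and Taxon 8 only — synapomorphy for {Taxon 7, Taxon 8}.
Character 4 (derived state '0') is unique to Taxon 8 (autapomorphy; uninformative for grouping).
Character 5 (derived state '1') is shared by Taxon 4, Taxon 6, Taxon 7, and Taxon 8 — a synapomorphy uniting that clade.
Most parsimonious ingroup topology: (((Taxon 4,(Taxon 7,Taxon 8)),Taxon 6),Taxon 9).
Taxon 7 and Taxon 8 form a cherry on this tree, so they are sister taxa.

Taxon 8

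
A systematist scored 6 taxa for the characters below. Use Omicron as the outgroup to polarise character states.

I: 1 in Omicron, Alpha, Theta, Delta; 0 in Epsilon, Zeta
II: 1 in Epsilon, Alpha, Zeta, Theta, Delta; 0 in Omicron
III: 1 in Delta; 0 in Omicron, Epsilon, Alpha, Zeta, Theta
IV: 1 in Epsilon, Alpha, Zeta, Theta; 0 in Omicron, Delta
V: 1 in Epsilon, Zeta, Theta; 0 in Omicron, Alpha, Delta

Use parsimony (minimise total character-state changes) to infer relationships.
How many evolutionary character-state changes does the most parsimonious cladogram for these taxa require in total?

Character polarity is set by the outgroup: the derived state is whichever differs from the outgroup's state, so for I the derived state is '0', and for the remaining characters it is '1'.
Only Epsilon and Zeta show the derived state '0' for I, supporting them as a clade.
All ingroup taxa share the derived state '1' for II; it defines the ingroup but does not resolve relationships within it.
III (derived state '1') is unique to Delta (autapomorphy; uninformative for grouping).
IV (derived state '1') is shared by Alpha, Epsilon, Theta, and Zeta — a synapomorphy uniting that clade.
Only Epsilon, Theta, and Zeta show the derived state '1' for V, supporting them as a clade.
Most parsimonious ingroup topology: ((((Epsilon,Zeta),Theta),Alpha),Delta).
Changes per character on this tree: I: 1; II: 1; III: 1; IV: 1; V: 1.
Total = 5.

5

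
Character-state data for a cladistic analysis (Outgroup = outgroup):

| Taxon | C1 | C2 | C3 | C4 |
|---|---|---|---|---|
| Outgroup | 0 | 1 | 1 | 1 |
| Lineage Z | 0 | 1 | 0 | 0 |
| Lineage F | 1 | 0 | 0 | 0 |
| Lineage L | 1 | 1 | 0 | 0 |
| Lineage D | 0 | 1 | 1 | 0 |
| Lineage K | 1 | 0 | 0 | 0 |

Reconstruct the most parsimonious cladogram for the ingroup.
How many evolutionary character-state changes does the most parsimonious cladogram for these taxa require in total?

4

Character polarity is set by the outgroup: the derived state is whichever differs from the outgroup's state, so for C2, C3, C4 the derived state is '0', and for the remaining characters it is '1'.
Only Lineage F, Lineage K, and Lineage L show the derived state '1' for C1, supporting them as a clade.
Only Lineage F and Lineage K show the derived state '0' for C2, supporting them as a clade.
C3: derived state '0' in Lineage F, Lineage K, Lineage L, and Lineage Z only — synapomorphy for {Lineage F, Lineage K, Lineage L, Lineage Z}.
All ingroup taxa share the derived state '0' for C4; it defines the ingroup but does not resolve relationships within it.
Most parsimonious ingroup topology: ((Lineage Z,((Lineage F,Lineage K),Lineage L)),Lineage D).
Changes per character on this tree: C1: 1; C2: 1; C3: 1; C4: 1.
Total = 4.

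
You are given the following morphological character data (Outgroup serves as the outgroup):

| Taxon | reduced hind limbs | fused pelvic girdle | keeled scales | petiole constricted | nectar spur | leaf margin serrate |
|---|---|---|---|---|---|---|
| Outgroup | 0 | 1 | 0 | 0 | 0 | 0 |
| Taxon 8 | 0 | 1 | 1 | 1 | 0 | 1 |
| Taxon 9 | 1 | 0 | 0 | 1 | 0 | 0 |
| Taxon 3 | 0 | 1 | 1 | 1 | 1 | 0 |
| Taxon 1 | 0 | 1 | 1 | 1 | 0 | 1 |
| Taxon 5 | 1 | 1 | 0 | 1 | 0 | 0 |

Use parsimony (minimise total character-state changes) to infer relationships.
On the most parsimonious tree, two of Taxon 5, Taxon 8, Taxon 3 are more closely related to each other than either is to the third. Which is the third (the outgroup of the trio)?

Taxon 5

Character polarity is set by the outgroup: the derived state is whichever differs from the outgroup's state, so for fused pelvic girdle the derived state is '0', and for the remaining characters it is '1'.
Only Taxon 5 and Taxon 9 show the derived state '1' for reduced hind limbs, supporting them as a clade.
fused pelvic girdle: derived state '0' in Taxon 9 only — an autapomorphy, so it tells us nothing about relationships among taxa.
keeled scales (derived state '1') is shared by Taxon 1, Taxon 3, and Taxon 8 — a synapomorphy uniting that clade.
All ingroup taxa share the derived state '1' for petiole constricted; it defines the ingroup but does not resolve relationships within it.
nectar spur: derived state '1' in Taxon 3 only — an autapomorphy, so it tells us nothing about relationships among taxa.
leaf margin serrate: derived state '1' in Taxon 1 and Taxon 8 only — synapomorphy for {Taxon 1, Taxon 8}.
Most parsimonious ingroup topology: (((Taxon 8,Taxon 1),Taxon 3),(Taxon 9,Taxon 5)).
Taxon 8 and Taxon 3 share a more recent common ancestor with each other than either does with Taxon 5, so Taxon 5 is the least closely related of the three.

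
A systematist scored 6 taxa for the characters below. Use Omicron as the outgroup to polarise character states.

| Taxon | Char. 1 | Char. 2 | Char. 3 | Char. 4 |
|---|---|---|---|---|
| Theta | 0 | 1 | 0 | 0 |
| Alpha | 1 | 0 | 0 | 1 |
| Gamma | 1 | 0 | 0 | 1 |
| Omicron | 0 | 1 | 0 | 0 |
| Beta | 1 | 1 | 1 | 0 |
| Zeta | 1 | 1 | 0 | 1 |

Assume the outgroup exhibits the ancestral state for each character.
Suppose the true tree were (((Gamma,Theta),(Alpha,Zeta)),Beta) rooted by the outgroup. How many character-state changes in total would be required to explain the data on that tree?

Map each character onto (((Gamma,Theta),(Alpha,Zeta)),Beta) (rooted by Omicron) and count the minimum state changes it requires (Fitch parsimony):
Char. 1: 2; Char. 2: 2; Char. 3: 1; Char. 4: 2.
Total tree length = 7.

7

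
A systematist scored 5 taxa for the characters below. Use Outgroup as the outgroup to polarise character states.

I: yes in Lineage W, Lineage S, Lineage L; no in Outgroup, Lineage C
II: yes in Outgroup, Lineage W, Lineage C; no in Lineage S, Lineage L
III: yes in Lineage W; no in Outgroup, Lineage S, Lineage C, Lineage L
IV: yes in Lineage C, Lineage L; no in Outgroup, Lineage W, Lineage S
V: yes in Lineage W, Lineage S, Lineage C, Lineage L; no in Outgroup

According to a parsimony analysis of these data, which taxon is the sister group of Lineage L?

Character polarity is set by the outgroup: the derived state is whichever differs from the outgroup's state, so for II the derived state is 'no', and for the remaining characters it is 'yes'.
I (derived state 'yes') is shared by Lineage L, Lineage S, and Lineage W — a synapomorphy uniting that clade.
Only Lineage L and Lineage S show the derived state 'no' for II, supporting them as a clade.
III (derived state 'yes') is unique to Lineage W (autapomorphy; uninformative for grouping).
IV groups Lineage C and Lineage L, which is incompatible with the clades supported by the remaining characters; treating it as convergent (homoplasy) costs fewer steps than any alternative tree.
V (derived state 'yes') is shared by all ingroup taxa — unites the whole ingroup.
Most parsimonious ingroup topology: ((Lineage W,(Lineage S,Lineage L)),Lineage C).
Lineage L and Lineage S form a cherry on this tree, so they are sister taxa.

Lineage S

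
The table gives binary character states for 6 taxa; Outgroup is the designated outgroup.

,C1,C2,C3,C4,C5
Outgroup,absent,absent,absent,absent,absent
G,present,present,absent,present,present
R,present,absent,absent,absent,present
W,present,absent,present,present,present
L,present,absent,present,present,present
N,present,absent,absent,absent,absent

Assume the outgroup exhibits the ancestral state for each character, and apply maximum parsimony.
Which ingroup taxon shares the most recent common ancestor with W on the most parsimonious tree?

L

The outgroup has state 'absent' for every character, so 'present' is the derived state throughout.
All ingroup taxa share the derived state 'present' for C1; it defines the ingroup but does not resolve relationships within it.
C2 (derived state 'present') is unique to G (autapomorphy; uninformative for grouping).
Only L and W show the derived state 'present' for C3, supporting them as a clade.
C4 (derived state 'present') is shared by G, L, and W — a synapomorphy uniting that clade.
C5 (derived state 'present') is shared by G, L, R, and W — a synapomorphy uniting that clade.
Most parsimonious ingroup topology: (((G,(W,L)),R),N).
W and L form a cherry on this tree, so they are sister taxa.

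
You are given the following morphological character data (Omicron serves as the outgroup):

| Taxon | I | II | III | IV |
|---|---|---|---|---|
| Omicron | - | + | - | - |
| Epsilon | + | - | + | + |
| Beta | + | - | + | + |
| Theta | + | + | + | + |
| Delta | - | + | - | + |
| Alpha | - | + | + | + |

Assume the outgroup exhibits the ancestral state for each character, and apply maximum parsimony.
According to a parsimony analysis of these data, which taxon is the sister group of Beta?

Epsilon

Character polarity is set by the outgroup: the derived state is whichever differs from the outgroup's state, so for II the derived state is '-', and for the remaining characters it is '+'.
I (derived state '+') is shared by Beta, Epsilon, and Theta — a synapomorphy uniting that clade.
Only Beta and Epsilon show the derived state '-' for II, supporting them as a clade.
III: derived state '+' in Alpha, Beta, Epsilon, and Theta only — synapomorphy for {Alpha, Beta, Epsilon, Theta}.
All ingroup taxa share the derived state '+' for IV; it defines the ingroup but does not resolve relationships within it.
Most parsimonious ingroup topology: ((((Epsilon,Beta),Theta),Alpha),Delta).
Beta and Epsilon form a cherry on this tree, so they are sister taxa.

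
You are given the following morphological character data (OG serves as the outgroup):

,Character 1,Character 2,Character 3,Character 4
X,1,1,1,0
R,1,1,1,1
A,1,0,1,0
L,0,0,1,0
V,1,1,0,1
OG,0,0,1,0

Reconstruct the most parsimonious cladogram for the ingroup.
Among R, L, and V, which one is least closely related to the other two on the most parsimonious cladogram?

L

Character polarity is set by the outgroup: the derived state is whichever differs from the outgroup's state, so for Character 3 the derived state is '0', and for the remaining characters it is '1'.
Character 1: derived state '1' in A, R, V, and X only — synapomorphy for {A, R, V, X}.
Only R, V, and X show the derived state '1' for Character 2, supporting them as a clade.
Character 3 (derived state '0') is unique to V (autapomorphy; uninformative for grouping).
Character 4: derived state '1' in R and V only — synapomorphy for {R, V}.
Most parsimonious ingroup topology: (((X,(R,V)),A),L).
R and V share a more recent common ancestor with each other than either does with L, so L is the least closely related of the three.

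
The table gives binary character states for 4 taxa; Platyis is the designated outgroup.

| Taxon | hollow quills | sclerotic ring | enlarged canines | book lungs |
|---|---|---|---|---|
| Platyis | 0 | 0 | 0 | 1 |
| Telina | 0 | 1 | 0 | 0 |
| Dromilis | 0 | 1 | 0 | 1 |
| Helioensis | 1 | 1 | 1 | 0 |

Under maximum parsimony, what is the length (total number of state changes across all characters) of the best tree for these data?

Character polarity is set by the outgroup: the derived state is whichever differs from the outgroup's state, so for book lungs the derived state is '0', and for the remaining characters it is '1'.
hollow quills: derived state '1' in Helioensis only — an autapomorphy, so it tells us nothing about relationships among taxa.
All ingroup taxa share the derived state '1' for sclerotic ring; it defines the ingroup but does not resolve relationships within it.
enlarged canines (derived state '1') is unique to Helioensis (autapomorphy; uninformative for grouping).
Only Helioensis and Telina show the derived state '0' for book lungs, supporting them as a clade.
Most parsimonious ingroup topology: ((Telina,Helioensis),Dromilis).
Changes per character on this tree: hollow quills: 1; sclerotic ring: 1; enlarged canines: 1; book lungs: 1.
Total = 4.

4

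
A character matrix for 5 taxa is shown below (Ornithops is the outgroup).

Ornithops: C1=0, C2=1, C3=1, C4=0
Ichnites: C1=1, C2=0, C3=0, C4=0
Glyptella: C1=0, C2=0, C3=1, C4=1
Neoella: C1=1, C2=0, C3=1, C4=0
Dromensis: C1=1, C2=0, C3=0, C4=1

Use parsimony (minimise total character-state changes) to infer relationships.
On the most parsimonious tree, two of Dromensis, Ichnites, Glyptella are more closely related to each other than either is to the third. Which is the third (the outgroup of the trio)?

Glyptella

Character polarity is set by the outgroup: the derived state is whichever differs from the outgroup's state, so for C2, C3 the derived state is '0', and for the remaining characters it is '1'.
C1: derived state '1' in Dromensis, Ichnites, and Neoella only — synapomorphy for {Dromensis, Ichnites, Neoella}.
C2 (derived state '0') is shared by all ingroup taxa — unites the whole ingroup.
C3 (derived state '0') is shared by Dromensis and Ichnites — a synapomorphy uniting that clade.
C4 groups Dromensis and Glyptella, which is incompatible with the clades supported by the remaining characters; treating it as convergent (homoplasy) costs fewer steps than any alternative tree.
Most parsimonious ingroup topology: (((Ichnites,Dromensis),Neoella),Glyptella).
Ichnites and Dromensis share a more recent common ancestor with each other than either does with Glyptella, so Glyptella is the least closely related of the three.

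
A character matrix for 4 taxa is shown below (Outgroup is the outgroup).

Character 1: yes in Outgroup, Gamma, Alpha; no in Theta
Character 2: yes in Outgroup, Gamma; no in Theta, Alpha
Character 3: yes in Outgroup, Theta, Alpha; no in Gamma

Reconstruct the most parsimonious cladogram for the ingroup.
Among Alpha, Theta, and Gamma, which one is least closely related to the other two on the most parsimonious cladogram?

Gamma

The outgroup has state 'yes' for every character, so 'no' is the derived state throughout.
Character 1: derived state 'no' in Theta only — an autapomorphy, so it tells us nothing about relationships among taxa.
Character 2: derived state 'no' in Alpha and Theta only — synapomorphy for {Alpha, Theta}.
Character 3: derived state 'no' in Gamma only — an autapomorphy, so it tells us nothing about relationships among taxa.
Most parsimonious ingroup topology: (Gamma,(Theta,Alpha)).
Alpha and Theta share a more recent common ancestor with each other than either does with Gamma, so Gamma is the least closely related of the three.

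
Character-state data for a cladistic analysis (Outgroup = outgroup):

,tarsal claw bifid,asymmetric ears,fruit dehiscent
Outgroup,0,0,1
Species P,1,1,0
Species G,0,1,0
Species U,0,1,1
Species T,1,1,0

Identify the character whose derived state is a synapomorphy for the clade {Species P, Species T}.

Character polarity is set by the outgroup: the derived state is whichever differs from the outgroup's state, so for fruit dehiscent the derived state is '0', and for the remaining characters it is '1'.
tarsal claw bifid (derived state '1') is shared by Species P and Species T — a synapomorphy uniting that clade.
All ingroup taxa share the derived state '1' for asymmetric ears; it defines the ingroup but does not resolve relationships within it.
fruit dehiscent: derived state '0' in Species G, Species P, and Species T only — synapomorphy for {Species G, Species P, Species T}.
Most parsimonious ingroup topology: (((Species P,Species T),Species G),Species U).
The clade {Species P, Species T} is supported by tarsal claw bifid: its derived state '1' occurs in exactly those taxa and in no other taxon (including the outgroup).

tarsal claw bifid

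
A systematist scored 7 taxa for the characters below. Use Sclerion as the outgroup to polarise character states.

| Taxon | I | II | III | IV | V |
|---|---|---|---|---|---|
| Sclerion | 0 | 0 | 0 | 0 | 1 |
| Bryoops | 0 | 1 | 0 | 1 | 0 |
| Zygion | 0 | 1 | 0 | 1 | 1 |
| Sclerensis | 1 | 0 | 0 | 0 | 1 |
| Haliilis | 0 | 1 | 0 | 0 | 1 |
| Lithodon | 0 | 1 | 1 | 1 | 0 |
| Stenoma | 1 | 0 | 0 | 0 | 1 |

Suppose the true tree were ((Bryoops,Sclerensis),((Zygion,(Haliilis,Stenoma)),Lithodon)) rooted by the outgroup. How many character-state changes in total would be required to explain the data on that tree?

Map each character onto ((Bryoops,Sclerensis),((Zygion,(Haliilis,Stenoma)),Lithodon)) (rooted by Sclerion) and count the minimum state changes it requires (Fitch parsimony):
I: 2; II: 3; III: 1; IV: 3; V: 2.
Total tree length = 11.

11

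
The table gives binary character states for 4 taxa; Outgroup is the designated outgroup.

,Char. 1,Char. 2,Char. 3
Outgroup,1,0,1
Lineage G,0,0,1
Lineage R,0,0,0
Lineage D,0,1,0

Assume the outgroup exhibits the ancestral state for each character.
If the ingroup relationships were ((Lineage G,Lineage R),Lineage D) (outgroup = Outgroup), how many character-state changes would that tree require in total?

4

Map each character onto ((Lineage G,Lineage R),Lineage D) (rooted by Outgroup) and count the minimum state changes it requires (Fitch parsimony):
Char. 1: 1; Char. 2: 1; Char. 3: 2.
Total tree length = 4.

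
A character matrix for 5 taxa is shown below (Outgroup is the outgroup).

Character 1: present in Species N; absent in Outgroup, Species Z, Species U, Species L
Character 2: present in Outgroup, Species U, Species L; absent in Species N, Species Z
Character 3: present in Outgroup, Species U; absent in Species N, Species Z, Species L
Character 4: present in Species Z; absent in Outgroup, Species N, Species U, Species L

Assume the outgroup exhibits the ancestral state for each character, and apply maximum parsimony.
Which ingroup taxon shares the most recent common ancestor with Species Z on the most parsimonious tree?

Character polarity is set by the outgroup: the derived state is whichever differs from the outgroup's state, so for Character 2, Character 3 the derived state is 'absent', and for the remaining characters it is 'present'.
Character 1: derived state 'present' in Species N only — an autapomorphy, so it tells us nothing about relationships among taxa.
Character 2: derived state 'absent' in Species N and Species Z only — synapomorphy for {Species N, Species Z}.
Character 3 (derived state 'absent') is shared by Species L, Species N, and Species Z — a synapomorphy uniting that clade.
Character 4: derived state 'present' in Species Z only — an autapomorphy, so it tells us nothing about relationships among taxa.
Most parsimonious ingroup topology: (((Species N,Species Z),Species L),Species U).
Species Z and Species N form a cherry on this tree, so they are sister taxa.

Species N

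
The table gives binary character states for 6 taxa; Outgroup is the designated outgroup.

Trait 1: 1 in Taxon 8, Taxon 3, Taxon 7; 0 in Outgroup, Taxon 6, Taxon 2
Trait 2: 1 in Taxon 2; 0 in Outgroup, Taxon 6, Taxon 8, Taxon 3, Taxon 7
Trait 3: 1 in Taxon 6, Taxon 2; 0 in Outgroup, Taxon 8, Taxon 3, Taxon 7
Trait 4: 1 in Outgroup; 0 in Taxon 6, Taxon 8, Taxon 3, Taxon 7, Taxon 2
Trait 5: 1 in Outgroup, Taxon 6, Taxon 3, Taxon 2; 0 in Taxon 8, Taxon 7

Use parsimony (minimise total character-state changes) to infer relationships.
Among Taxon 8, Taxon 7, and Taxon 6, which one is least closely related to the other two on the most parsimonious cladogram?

Character polarity is set by the outgroup: the derived state is whichever differs from the outgroup's state, so for Trait 4, Trait 5 the derived state is '0', and for the remaining characters it is '1'.
Trait 1 (derived state '1') is shared by Taxon 3, Taxon 7, and Taxon 8 — a synapomorphy uniting that clade.
Trait 2: derived state '1' in Taxon 2 only — an autapomorphy, so it tells us nothing about relationships among taxa.
Only Taxon 2 and Taxon 6 show the derived state '1' for Trait 3, supporting them as a clade.
All ingroup taxa share the derived state '0' for Trait 4; it defines the ingroup but does not resolve relationships within it.
Only Taxon 7 and Taxon 8 show the derived state '0' for Trait 5, supporting them as a clade.
Most parsimonious ingroup topology: ((Taxon 6,Taxon 2),((Taxon 8,Taxon 7),Taxon 3)).
Taxon 8 and Taxon 7 share a more recent common ancestor with each other than either does with Taxon 6, so Taxon 6 is the least closely related of the three.

Taxon 6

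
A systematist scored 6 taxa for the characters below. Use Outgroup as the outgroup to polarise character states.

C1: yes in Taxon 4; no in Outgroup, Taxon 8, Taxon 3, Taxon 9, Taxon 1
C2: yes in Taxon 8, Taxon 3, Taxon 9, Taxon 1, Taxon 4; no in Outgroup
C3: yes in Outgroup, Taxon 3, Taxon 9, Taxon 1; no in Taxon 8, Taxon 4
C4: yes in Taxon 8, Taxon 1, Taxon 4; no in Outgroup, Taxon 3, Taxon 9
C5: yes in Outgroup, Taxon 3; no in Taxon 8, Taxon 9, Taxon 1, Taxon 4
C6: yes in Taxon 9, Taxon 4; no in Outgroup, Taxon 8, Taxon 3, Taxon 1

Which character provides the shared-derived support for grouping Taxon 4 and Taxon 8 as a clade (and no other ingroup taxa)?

Character polarity is set by the outgroup: the derived state is whichever differs from the outgroup's state, so for C3, C5 the derived state is 'no', and for the remaining characters it is 'yes'.
C1 (derived state 'yes') is unique to Taxon 4 (autapomorphy; uninformative for grouping).
C2 (derived state 'yes') is shared by all ingroup taxa — unites the whole ingroup.
C3: derived state 'no' in Taxon 4 and Taxon 8 only — synapomorphy for {Taxon 4, Taxon 8}.
C4: derived state 'yes' in Taxon 1, Taxon 4, and Taxon 8 only — synapomorphy for {Taxon 1, Taxon 4, Taxon 8}.
Only Taxon 1, Taxon 4, Taxon 8, and Taxon 9 show the derived state 'no' for C5, supporting them as a clade.
C6 groups Taxon 4 and Taxon 9, which is incompatible with the clades supported by the remaining characters; treating it as convergent (homoplasy) costs fewer steps than any alternative tree.
Most parsimonious ingroup topology: ((((Taxon 8,Taxon 4),Taxon 1),Taxon 9),Taxon 3).
The clade {Taxon 4, Taxon 8} is supported by C3: its derived state 'no' occurs in exactly those taxa and in no other taxon (including the outgroup).

C3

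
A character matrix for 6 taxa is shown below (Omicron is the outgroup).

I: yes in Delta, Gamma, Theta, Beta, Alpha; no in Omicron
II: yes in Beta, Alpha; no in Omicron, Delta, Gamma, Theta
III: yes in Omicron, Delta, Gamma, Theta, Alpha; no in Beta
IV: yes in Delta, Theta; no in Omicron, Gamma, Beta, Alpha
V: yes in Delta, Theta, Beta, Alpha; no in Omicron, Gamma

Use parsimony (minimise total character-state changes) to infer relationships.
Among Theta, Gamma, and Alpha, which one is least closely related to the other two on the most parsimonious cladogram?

Character polarity is set by the outgroup: the derived state is whichever differs from the outgroup's state, so for III the derived state is 'no', and for the remaining characters it is 'yes'.
All ingroup taxa share the derived state 'yes' for I; it defines the ingroup but does not resolve relationships within it.
II: derived state 'yes' in Alpha and Beta only — synapomorphy for {Alpha, Beta}.
III: derived state 'no' in Beta only — an autapomorphy, so it tells us nothing about relationships among taxa.
IV: derived state 'yes' in Delta and Theta only — synapomorphy for {Delta, Theta}.
Only Alpha, Beta, Delta, and Theta show the derived state 'yes' for V, supporting them as a clade.
Most parsimonious ingroup topology: (((Delta,Theta),(Beta,Alpha)),Gamma).
Alpha and Theta share a more recent common ancestor with each other than either does with Gamma, so Gamma is the least closely related of the three.

Gamma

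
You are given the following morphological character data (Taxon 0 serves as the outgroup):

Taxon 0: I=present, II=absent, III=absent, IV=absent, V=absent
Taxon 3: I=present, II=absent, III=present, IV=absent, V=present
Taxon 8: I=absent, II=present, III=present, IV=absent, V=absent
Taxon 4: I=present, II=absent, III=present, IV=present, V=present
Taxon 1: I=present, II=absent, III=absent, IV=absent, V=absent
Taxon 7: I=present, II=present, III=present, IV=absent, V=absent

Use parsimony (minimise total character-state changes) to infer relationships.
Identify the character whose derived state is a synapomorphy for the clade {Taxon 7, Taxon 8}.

II

Character polarity is set by the outgroup: the derived state is whichever differs from the outgroup's state, so for I the derived state is 'absent', and for the remaining characters it is 'present'.
I (derived state 'absent') is unique to Taxon 8 (autapomorphy; uninformative for grouping).
Only Taxon 7 and Taxon 8 show the derived state 'present' for II, supporting them as a clade.
III: derived state 'present' in Taxon 3, Taxon 4, Taxon 7, and Taxon 8 only — synapomorphy for {Taxon 3, Taxon 4, Taxon 7, Taxon 8}.
IV: derived state 'present' in Taxon 4 only — an autapomorphy, so it tells us nothing about relationships among taxa.
Only Taxon 3 and Taxon 4 show the derived state 'present' for V, supporting them as a clade.
Most parsimonious ingroup topology: (((Taxon 3,Taxon 4),(Taxon 8,Taxon 7)),Taxon 1).
The clade {Taxon 7, Taxon 8} is supported by II: its derived state 'present' occurs in exactly those taxa and in no other taxon (including the outgroup).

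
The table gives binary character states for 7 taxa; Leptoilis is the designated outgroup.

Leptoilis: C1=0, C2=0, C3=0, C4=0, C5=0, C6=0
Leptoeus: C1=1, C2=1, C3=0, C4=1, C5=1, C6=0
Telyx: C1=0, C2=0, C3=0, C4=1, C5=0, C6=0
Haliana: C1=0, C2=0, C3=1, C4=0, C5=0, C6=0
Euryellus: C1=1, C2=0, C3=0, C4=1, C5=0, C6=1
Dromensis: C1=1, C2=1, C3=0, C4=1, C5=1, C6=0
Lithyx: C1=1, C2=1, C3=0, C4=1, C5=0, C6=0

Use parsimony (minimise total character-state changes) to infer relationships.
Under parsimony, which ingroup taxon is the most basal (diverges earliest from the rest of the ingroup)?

The outgroup has state '0' for every character, so '1' is the derived state throughout.
C1: derived state '1' in Dromensis, Euryellus, Leptoeus, and Lithyx only — synapomorphy for {Dromensis, Euryellus, Leptoeus, Lithyx}.
Only Dromensis, Leptoeus, and Lithyx show the derived state '1' for C2, supporting them as a clade.
C3: derived state '1' in Haliana only — an autapomorphy, so it tells us nothing about relationships among taxa.
Only Dromensis, Euryellus, Leptoeus, Lithyx, and Telyx show the derived state '1' for C4, supporting them as a clade.
Only Dromensis and Leptoeus show the derived state '1' for C5, supporting them as a clade.
C6 (derived state '1') is unique to Euryellus (autapomorphy; uninformative for grouping).
Most parsimonious ingroup topology: (((((Leptoeus,Dromensis),Lithyx),Euryellus),Telyx),Haliana).
Haliana is sister to the clade containing all other ingroup taxa, so it is the earliest-diverging (most basal) ingroup lineage.

Haliana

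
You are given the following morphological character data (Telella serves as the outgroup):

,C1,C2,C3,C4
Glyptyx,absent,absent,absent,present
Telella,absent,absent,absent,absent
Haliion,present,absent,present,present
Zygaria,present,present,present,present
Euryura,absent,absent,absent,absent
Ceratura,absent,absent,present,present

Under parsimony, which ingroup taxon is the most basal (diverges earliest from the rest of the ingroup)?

The outgroup has state 'absent' for every character, so 'present' is the derived state throughout.
C1: derived state 'present' in Haliion and Zygaria only — synapomorphy for {Haliion, Zygaria}.
C2: derived state 'present' in Zygaria only — an autapomorphy, so it tells us nothing about relationships among taxa.
C3 (derived state 'present') is shared by Ceratura, Haliion, and Zygaria — a synapomorphy uniting that clade.
C4 (derived state 'present') is shared by Ceratura, Glyptyx, Haliion, and Zygaria — a synapomorphy uniting that clade.
Most parsimonious ingroup topology: ((((Zygaria,Haliion),Ceratura),Glyptyx),Euryura).
Euryura is sister to the clade containing all other ingroup taxa, so it is the earliest-diverging (most basal) ingroup lineage.

Euryura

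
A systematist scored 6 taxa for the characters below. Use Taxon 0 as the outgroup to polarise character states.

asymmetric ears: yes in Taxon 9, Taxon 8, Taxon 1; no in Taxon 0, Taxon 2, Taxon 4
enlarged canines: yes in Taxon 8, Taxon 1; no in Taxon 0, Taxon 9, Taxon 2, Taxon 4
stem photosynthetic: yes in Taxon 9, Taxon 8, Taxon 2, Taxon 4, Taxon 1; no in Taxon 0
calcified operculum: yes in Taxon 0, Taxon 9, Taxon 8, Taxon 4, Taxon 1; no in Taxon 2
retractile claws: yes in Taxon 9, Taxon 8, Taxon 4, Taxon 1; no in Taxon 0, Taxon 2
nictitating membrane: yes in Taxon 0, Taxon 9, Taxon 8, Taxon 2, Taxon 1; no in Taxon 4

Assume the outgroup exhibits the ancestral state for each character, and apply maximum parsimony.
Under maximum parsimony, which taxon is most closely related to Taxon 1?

Character polarity is set by the outgroup: the derived state is whichever differs from the outgroup's state, so for calcified operculum, nictitating membrane the derived state is 'no', and for the remaining characters it is 'yes'.
asymmetric ears: derived state 'yes' in Taxon 1, Taxon 8, and Taxon 9 only — synapomorphy for {Taxon 1, Taxon 8, Taxon 9}.
enlarged canines (derived state 'yes') is shared by Taxon 1 and Taxon 8 — a synapomorphy uniting that clade.
stem photosynthetic (derived state 'yes') is shared by all ingroup taxa — unites the whole ingroup.
calcified operculum: derived state 'no' in Taxon 2 only — an autapomorphy, so it tells us nothing about relationships among taxa.
retractile claws: derived state 'yes' in Taxon 1, Taxon 4, Taxon 8, and Taxon 9 only — synapomorphy for {Taxon 1, Taxon 4, Taxon 8, Taxon 9}.
nictitating membrane (derived state 'no') is unique to Taxon 4 (autapomorphy; uninformative for grouping).
Most parsimonious ingroup topology: (((Taxon 9,(Taxon 8,Taxon 1)),Taxon 4),Taxon 2).
Taxon 1 and Taxon 8 form a cherry on this tree, so they are sister taxa.

Taxon 8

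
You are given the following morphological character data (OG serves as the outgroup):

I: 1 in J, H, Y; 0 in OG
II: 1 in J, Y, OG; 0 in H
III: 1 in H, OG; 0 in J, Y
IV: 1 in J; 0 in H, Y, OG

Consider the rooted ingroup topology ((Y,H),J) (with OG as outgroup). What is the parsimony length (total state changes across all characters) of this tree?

5

Map each character onto ((Y,H),J) (rooted by OG) and count the minimum state changes it requires (Fitch parsimony):
I: 1; II: 1; III: 2; IV: 1.
Total tree length = 5.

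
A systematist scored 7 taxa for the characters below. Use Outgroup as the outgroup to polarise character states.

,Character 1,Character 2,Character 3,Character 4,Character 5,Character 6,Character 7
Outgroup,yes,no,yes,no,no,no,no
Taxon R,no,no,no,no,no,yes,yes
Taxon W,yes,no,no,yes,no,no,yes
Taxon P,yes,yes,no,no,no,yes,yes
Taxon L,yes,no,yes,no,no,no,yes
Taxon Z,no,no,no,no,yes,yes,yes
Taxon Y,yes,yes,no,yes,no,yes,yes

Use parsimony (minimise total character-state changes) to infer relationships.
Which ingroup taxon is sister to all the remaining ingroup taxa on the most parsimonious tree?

Character polarity is set by the outgroup: the derived state is whichever differs from the outgroup's state, so for Character 1, Character 3 the derived state is 'no', and for the remaining characters it is 'yes'.
Only Taxon R and Taxon Z show the derived state 'no' for Character 1, supporting them as a clade.
Character 2 (derived state 'yes') is shared by Taxon P and Taxon Y — a synapomorphy uniting that clade.
Character 3: derived state 'no' in Taxon P, Taxon R, Taxon W, Taxon Y, and Taxon Z only — synapomorphy for {Taxon P, Taxon R, Taxon W, Taxon Y, Taxon Z}.
Character 4 groups Taxon W and Taxon Y, which is incompatible with the clades supported by the remaining characters; treating it as convergent (homoplasy) costs fewer steps than any alternative tree.
Character 5 (derived state 'yes') is unique to Taxon Z (autapomorphy; uninformative for grouping).
Character 6 (derived state 'yes') is shared by Taxon P, Taxon R, Taxon Y, and Taxon Z — a synapomorphy uniting that clade.
All ingroup taxa share the derived state 'yes' for Character 7; it defines the ingroup but does not resolve relationships within it.
Most parsimonious ingroup topology: ((((Taxon R,Taxon Z),(Taxon P,Taxon Y)),Taxon W),Taxon L).
Taxon L is sister to the clade containing all other ingroup taxa, so it is the earliest-diverging (most basal) ingroup lineage.

Taxon L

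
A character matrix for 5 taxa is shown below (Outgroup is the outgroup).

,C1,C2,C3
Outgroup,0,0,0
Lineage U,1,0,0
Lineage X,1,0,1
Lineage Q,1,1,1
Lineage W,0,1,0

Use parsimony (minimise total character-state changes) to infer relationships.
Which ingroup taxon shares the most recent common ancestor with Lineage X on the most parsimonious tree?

Lineage Q

The outgroup has state '0' for every character, so '1' is the derived state throughout.
C1 (derived state '1') is shared by Lineage Q, Lineage U, and Lineage X — a synapomorphy uniting that clade.
C2 (state '1') occurs in Lineage Q and Lineage W but conflicts with the nesting implied by the other characters — most parsimoniously interpreted as homoplasy.
C3 (derived state '1') is shared by Lineage Q and Lineage X — a synapomorphy uniting that clade.
Most parsimonious ingroup topology: ((Lineage U,(Lineage X,Lineage Q)),Lineage W).
Lineage X and Lineage Q form a cherry on this tree, so they are sister taxa.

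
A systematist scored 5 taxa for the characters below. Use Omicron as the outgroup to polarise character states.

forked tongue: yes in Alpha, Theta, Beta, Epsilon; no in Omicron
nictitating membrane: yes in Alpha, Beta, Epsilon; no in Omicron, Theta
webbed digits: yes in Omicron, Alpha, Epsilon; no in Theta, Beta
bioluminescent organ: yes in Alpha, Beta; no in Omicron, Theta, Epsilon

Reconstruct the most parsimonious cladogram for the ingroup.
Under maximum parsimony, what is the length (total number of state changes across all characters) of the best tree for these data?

5

Character polarity is set by the outgroup: the derived state is whichever differs from the outgroup's state, so for webbed digits the derived state is 'no', and for the remaining characters it is 'yes'.
forked tongue (derived state 'yes') is shared by all ingroup taxa — unites the whole ingroup.
Only Alpha, Beta, and Epsilon show the derived state 'yes' for nictitating membrane, supporting them as a clade.
webbed digits (state 'no') occurs in Beta and Theta but conflicts with the nesting implied by the other characters — most parsimoniously interpreted as homoplasy.
bioluminescent organ (derived state 'yes') is shared by Alpha and Beta — a synapomorphy uniting that clade.
Most parsimonious ingroup topology: (((Alpha,Beta),Epsilon),Theta).
Changes per character on this tree: forked tongue: 1; nictitating membrane: 1; webbed digits: 2; bioluminescent organ: 1.
Total = 5.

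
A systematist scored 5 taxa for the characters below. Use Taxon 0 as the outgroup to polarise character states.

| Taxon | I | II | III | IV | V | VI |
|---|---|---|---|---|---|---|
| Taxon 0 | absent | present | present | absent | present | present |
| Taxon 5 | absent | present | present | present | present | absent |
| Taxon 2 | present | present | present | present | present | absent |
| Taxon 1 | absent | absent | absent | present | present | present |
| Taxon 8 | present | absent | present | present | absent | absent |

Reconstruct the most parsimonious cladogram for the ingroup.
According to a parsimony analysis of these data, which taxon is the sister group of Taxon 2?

Taxon 8

Character polarity is set by the outgroup: the derived state is whichever differs from the outgroup's state, so for II, III, V, VI the derived state is 'absent', and for the remaining characters it is 'present'.
I (derived state 'present') is shared by Taxon 2 and Taxon 8 — a synapomorphy uniting that clade.
II groups Taxon 1 and Taxon 8, which is incompatible with the clades supported by the remaining characters; treating it as convergent (homoplasy) costs fewer steps than any alternative tree.
III (derived state 'absent') is unique to Taxon 1 (autapomorphy; uninformative for grouping).
All ingroup taxa share the derived state 'present' for IV; it defines the ingroup but does not resolve relationships within it.
V: derived state 'absent' in Taxon 8 only — an autapomorphy, so it tells us nothing about relationships among taxa.
VI (derived state 'absent') is shared by Taxon 2, Taxon 5, and Taxon 8 — a synapomorphy uniting that clade.
Most parsimonious ingroup topology: ((Taxon 5,(Taxon 2,Taxon 8)),Taxon 1).
Taxon 2 and Taxon 8 form a cherry on this tree, so they are sister taxa.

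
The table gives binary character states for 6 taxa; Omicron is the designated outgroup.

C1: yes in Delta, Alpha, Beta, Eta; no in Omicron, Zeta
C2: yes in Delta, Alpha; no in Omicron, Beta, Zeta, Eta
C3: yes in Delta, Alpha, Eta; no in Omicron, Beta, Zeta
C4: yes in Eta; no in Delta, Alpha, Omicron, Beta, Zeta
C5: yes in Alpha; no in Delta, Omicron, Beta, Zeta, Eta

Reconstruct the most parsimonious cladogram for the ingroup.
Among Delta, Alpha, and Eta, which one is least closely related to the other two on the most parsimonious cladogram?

The outgroup has state 'no' for every character, so 'yes' is the derived state throughout.
Only Alpha, Beta, Delta, and Eta show the derived state 'yes' for C1, supporting them as a clade.
C2 (derived state 'yes') is shared by Alpha and Delta — a synapomorphy uniting that clade.
C3 (derived state 'yes') is shared by Alpha, Delta, and Eta — a synapomorphy uniting that clade.
C4 (derived state 'yes') is unique to Eta (autapomorphy; uninformative for grouping).
C5 (derived state 'yes') is unique to Alpha (autapomorphy; uninformative for grouping).
Most parsimonious ingroup topology: ((((Alpha,Delta),Eta),Beta),Zeta).
Delta and Alpha share a more recent common ancestor with each other than either does with Eta, so Eta is the least closely related of the three.

Eta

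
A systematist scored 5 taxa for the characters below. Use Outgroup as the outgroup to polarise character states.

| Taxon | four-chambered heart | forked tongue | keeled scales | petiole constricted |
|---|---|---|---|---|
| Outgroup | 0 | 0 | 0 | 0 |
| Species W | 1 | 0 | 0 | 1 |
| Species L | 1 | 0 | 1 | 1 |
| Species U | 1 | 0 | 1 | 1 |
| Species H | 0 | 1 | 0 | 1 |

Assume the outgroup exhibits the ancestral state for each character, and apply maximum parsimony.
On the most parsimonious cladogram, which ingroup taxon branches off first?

Species H

The outgroup has state '0' for every character, so '1' is the derived state throughout.
four-chambered heart: derived state '1' in Species L, Species U, and Species W only — synapomorphy for {Species L, Species U, Species W}.
forked tongue (derived state '1') is unique to Species H (autapomorphy; uninformative for grouping).
keeled scales (derived state '1') is shared by Species L and Species U — a synapomorphy uniting that clade.
All ingroup taxa share the derived state '1' for petiole constricted; it defines the ingroup but does not resolve relationships within it.
Most parsimonious ingroup topology: ((Species W,(Species L,Species U)),Species H).
Species H is sister to the clade containing all other ingroup taxa, so it is the earliest-diverging (most basal) ingroup lineage.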